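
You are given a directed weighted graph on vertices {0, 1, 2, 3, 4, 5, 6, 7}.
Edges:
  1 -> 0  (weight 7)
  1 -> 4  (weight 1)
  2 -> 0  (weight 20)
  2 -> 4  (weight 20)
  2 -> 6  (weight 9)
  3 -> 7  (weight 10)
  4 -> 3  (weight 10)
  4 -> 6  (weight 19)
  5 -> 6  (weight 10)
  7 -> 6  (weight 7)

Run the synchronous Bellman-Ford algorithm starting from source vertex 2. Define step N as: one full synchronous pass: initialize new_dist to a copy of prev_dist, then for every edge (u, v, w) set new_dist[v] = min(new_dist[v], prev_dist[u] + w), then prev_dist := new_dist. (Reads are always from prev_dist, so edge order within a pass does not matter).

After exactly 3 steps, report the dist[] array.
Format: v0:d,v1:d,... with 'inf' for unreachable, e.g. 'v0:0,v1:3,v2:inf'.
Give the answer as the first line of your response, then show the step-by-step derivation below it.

v0:20,v1:inf,v2:0,v3:30,v4:20,v5:inf,v6:9,v7:40

step 1: dist = v0:20,v1:inf,v2:0,v3:inf,v4:20,v5:inf,v6:9,v7:inf
step 2: dist = v0:20,v1:inf,v2:0,v3:30,v4:20,v5:inf,v6:9,v7:inf
step 3: dist = v0:20,v1:inf,v2:0,v3:30,v4:20,v5:inf,v6:9,v7:40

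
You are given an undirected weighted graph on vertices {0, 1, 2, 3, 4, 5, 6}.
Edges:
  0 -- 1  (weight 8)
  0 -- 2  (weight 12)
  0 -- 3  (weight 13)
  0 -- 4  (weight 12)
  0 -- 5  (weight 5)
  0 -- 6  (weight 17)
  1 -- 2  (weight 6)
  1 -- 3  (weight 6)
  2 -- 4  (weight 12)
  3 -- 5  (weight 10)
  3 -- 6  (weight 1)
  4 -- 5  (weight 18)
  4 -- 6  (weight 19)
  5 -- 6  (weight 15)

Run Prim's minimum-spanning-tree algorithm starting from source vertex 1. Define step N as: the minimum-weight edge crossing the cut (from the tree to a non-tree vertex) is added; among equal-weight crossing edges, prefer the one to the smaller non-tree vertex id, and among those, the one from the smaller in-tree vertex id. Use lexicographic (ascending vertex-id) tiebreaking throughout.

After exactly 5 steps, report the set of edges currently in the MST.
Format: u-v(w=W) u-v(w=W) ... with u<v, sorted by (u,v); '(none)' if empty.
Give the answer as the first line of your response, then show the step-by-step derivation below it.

0-1(w=8) 0-5(w=5) 1-2(w=6) 1-3(w=6) 3-6(w=1)

step 1: add edge 1-2 (w=6); MST = {1-2(w=6)}
step 2: add edge 1-3 (w=6); MST = {1-2(w=6) 1-3(w=6)}
step 3: add edge 3-6 (w=1); MST = {1-2(w=6) 1-3(w=6) 3-6(w=1)}
step 4: add edge 0-1 (w=8); MST = {0-1(w=8) 1-2(w=6) 1-3(w=6) 3-6(w=1)}
step 5: add edge 0-5 (w=5); MST = {0-1(w=8) 0-5(w=5) 1-2(w=6) 1-3(w=6) 3-6(w=1)}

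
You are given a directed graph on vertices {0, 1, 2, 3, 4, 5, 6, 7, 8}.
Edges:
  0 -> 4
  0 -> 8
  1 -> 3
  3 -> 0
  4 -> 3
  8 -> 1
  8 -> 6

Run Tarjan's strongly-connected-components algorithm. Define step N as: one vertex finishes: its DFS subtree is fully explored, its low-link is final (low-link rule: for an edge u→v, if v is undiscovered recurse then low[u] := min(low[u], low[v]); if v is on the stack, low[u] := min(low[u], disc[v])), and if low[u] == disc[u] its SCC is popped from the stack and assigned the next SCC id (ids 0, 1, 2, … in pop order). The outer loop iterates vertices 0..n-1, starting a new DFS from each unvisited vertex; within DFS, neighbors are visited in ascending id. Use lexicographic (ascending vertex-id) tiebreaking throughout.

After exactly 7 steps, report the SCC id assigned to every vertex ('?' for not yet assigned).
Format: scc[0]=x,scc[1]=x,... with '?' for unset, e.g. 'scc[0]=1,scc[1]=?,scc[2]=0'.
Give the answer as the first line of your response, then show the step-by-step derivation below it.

scc[0]=1,scc[1]=1,scc[2]=2,scc[3]=1,scc[4]=1,scc[5]=?,scc[6]=0,scc[7]=?,scc[8]=1

step 1: low=(low[0]=0,low[1]=?,low[2]=?,low[3]=0,low[4]=1,low[5]=?,low[6]=?,low[7]=?,low[8]=?); scc=(scc[0]=?,scc[1]=?,scc[2]=?,scc[3]=?,scc[4]=?,scc[5]=?,scc[6]=?,scc[7]=?,scc[8]=?)
step 2: low=(low[0]=0,low[1]=?,low[2]=?,low[3]=0,low[4]=0,low[5]=?,low[6]=?,low[7]=?,low[8]=?); scc=(scc[0]=?,scc[1]=?,scc[2]=?,scc[3]=?,scc[4]=?,scc[5]=?,scc[6]=?,scc[7]=?,scc[8]=?)
step 3: low=(low[0]=0,low[1]=2,low[2]=?,low[3]=0,low[4]=0,low[5]=?,low[6]=?,low[7]=?,low[8]=3); scc=(scc[0]=?,scc[1]=?,scc[2]=?,scc[3]=?,scc[4]=?,scc[5]=?,scc[6]=?,scc[7]=?,scc[8]=?)
step 4: low=(low[0]=0,low[1]=2,low[2]=?,low[3]=0,low[4]=0,low[5]=?,low[6]=5,low[7]=?,low[8]=2); scc=(scc[0]=?,scc[1]=?,scc[2]=?,scc[3]=?,scc[4]=?,scc[5]=?,scc[6]=0,scc[7]=?,scc[8]=?)
step 5: low=(low[0]=0,low[1]=2,low[2]=?,low[3]=0,low[4]=0,low[5]=?,low[6]=5,low[7]=?,low[8]=2); scc=(scc[0]=?,scc[1]=?,scc[2]=?,scc[3]=?,scc[4]=?,scc[5]=?,scc[6]=0,scc[7]=?,scc[8]=?)
step 6: low=(low[0]=0,low[1]=2,low[2]=?,low[3]=0,low[4]=0,low[5]=?,low[6]=5,low[7]=?,low[8]=2); scc=(scc[0]=1,scc[1]=1,scc[2]=?,scc[3]=1,scc[4]=1,scc[5]=?,scc[6]=0,scc[7]=?,scc[8]=1)
step 7: low=(low[0]=0,low[1]=2,low[2]=6,low[3]=0,low[4]=0,low[5]=?,low[6]=5,low[7]=?,low[8]=2); scc=(scc[0]=1,scc[1]=1,scc[2]=2,scc[3]=1,scc[4]=1,scc[5]=?,scc[6]=0,scc[7]=?,scc[8]=1)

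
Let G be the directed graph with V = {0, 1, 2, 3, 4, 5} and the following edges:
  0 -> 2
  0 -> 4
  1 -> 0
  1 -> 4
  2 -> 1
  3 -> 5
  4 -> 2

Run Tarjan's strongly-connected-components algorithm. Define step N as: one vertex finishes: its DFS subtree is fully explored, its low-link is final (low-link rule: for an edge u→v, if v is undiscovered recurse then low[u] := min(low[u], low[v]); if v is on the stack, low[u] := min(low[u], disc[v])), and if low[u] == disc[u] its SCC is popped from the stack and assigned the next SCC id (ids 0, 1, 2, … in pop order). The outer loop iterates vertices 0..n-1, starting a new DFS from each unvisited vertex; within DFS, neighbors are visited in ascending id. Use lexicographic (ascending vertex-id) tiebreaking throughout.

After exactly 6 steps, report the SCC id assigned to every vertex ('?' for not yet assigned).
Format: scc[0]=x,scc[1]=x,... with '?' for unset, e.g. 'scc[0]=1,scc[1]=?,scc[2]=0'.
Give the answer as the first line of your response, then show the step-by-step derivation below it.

scc[0]=0,scc[1]=0,scc[2]=0,scc[3]=2,scc[4]=0,scc[5]=1

step 1: low=(low[0]=0,low[1]=0,low[2]=1,low[3]=?,low[4]=1,low[5]=?); scc=(scc[0]=?,scc[1]=?,scc[2]=?,scc[3]=?,scc[4]=?,scc[5]=?)
step 2: low=(low[0]=0,low[1]=0,low[2]=1,low[3]=?,low[4]=1,low[5]=?); scc=(scc[0]=?,scc[1]=?,scc[2]=?,scc[3]=?,scc[4]=?,scc[5]=?)
step 3: low=(low[0]=0,low[1]=0,low[2]=0,low[3]=?,low[4]=1,low[5]=?); scc=(scc[0]=?,scc[1]=?,scc[2]=?,scc[3]=?,scc[4]=?,scc[5]=?)
step 4: low=(low[0]=0,low[1]=0,low[2]=0,low[3]=?,low[4]=1,low[5]=?); scc=(scc[0]=0,scc[1]=0,scc[2]=0,scc[3]=?,scc[4]=0,scc[5]=?)
step 5: low=(low[0]=0,low[1]=0,low[2]=0,low[3]=4,low[4]=1,low[5]=5); scc=(scc[0]=0,scc[1]=0,scc[2]=0,scc[3]=?,scc[4]=0,scc[5]=1)
step 6: low=(low[0]=0,low[1]=0,low[2]=0,low[3]=4,low[4]=1,low[5]=5); scc=(scc[0]=0,scc[1]=0,scc[2]=0,scc[3]=2,scc[4]=0,scc[5]=1)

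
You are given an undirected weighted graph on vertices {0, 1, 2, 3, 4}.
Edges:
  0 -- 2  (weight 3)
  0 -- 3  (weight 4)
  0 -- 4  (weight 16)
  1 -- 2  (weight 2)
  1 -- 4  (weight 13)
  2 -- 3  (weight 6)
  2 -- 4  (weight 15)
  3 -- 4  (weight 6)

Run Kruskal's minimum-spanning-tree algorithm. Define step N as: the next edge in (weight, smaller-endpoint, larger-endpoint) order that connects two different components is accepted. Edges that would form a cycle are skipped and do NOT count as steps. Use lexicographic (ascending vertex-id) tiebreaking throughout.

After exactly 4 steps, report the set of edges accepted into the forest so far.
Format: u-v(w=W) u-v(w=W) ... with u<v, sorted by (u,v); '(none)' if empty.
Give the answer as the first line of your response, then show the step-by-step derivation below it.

0-2(w=3) 0-3(w=4) 1-2(w=2) 3-4(w=6)

step 1: add edge 1-2 (w=2); MST = {1-2(w=2)}
step 2: add edge 0-2 (w=3); MST = {0-2(w=3) 1-2(w=2)}
step 3: add edge 0-3 (w=4); MST = {0-2(w=3) 0-3(w=4) 1-2(w=2)}
step 4: add edge 3-4 (w=6); MST = {0-2(w=3) 0-3(w=4) 1-2(w=2) 3-4(w=6)}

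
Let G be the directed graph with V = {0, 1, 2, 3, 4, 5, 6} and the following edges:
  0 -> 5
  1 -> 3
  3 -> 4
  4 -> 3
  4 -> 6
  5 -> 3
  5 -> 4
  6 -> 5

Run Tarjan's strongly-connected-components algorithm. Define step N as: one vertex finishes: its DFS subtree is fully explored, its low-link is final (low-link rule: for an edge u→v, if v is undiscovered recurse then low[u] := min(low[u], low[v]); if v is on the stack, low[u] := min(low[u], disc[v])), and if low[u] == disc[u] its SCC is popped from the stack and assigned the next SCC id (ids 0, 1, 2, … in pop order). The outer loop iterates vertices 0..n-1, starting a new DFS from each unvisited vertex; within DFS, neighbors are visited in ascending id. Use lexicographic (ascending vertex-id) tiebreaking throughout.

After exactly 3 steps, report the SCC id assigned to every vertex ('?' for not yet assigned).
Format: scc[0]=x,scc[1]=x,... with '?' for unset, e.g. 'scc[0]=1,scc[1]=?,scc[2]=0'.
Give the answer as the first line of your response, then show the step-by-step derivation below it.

scc[0]=?,scc[1]=?,scc[2]=?,scc[3]=?,scc[4]=?,scc[5]=?,scc[6]=?

step 1: low=(low[0]=0,low[1]=?,low[2]=?,low[3]=2,low[4]=2,low[5]=1,low[6]=1); scc=(scc[0]=?,scc[1]=?,scc[2]=?,scc[3]=?,scc[4]=?,scc[5]=?,scc[6]=?)
step 2: low=(low[0]=0,low[1]=?,low[2]=?,low[3]=2,low[4]=1,low[5]=1,low[6]=1); scc=(scc[0]=?,scc[1]=?,scc[2]=?,scc[3]=?,scc[4]=?,scc[5]=?,scc[6]=?)
step 3: low=(low[0]=0,low[1]=?,low[2]=?,low[3]=1,low[4]=1,low[5]=1,low[6]=1); scc=(scc[0]=?,scc[1]=?,scc[2]=?,scc[3]=?,scc[4]=?,scc[5]=?,scc[6]=?)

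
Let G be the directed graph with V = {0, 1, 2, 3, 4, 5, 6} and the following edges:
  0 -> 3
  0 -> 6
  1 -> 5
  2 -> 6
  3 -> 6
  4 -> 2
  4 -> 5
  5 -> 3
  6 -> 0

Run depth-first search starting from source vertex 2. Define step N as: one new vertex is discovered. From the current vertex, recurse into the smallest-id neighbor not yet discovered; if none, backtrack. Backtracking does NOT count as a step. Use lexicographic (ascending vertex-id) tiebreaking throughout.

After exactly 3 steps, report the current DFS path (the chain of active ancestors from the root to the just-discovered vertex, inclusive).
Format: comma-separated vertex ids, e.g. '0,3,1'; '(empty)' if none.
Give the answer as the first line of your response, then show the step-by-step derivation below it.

2,6,0

step 1: discover 2; path=2; order=2
step 2: discover 6; path=2>6; order=2,6
step 3: discover 0; path=2>6>0; order=2,6,0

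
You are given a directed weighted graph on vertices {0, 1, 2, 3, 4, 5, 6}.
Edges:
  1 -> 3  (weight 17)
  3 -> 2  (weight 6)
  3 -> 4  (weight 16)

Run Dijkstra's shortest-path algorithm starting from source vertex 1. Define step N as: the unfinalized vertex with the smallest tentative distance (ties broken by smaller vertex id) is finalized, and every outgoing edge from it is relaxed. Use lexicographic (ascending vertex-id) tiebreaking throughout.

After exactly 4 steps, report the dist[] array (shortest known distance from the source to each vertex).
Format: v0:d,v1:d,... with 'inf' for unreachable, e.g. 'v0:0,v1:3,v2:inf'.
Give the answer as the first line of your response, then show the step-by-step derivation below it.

v0:inf,v1:0,v2:23,v3:17,v4:33,v5:inf,v6:inf

step 1: dist = v0:inf,v1:0,v2:inf,v3:17,v4:inf,v5:inf,v6:inf
step 2: dist = v0:inf,v1:0,v2:23,v3:17,v4:33,v5:inf,v6:inf
step 3: dist = v0:inf,v1:0,v2:23,v3:17,v4:33,v5:inf,v6:inf
step 4: dist = v0:inf,v1:0,v2:23,v3:17,v4:33,v5:inf,v6:inf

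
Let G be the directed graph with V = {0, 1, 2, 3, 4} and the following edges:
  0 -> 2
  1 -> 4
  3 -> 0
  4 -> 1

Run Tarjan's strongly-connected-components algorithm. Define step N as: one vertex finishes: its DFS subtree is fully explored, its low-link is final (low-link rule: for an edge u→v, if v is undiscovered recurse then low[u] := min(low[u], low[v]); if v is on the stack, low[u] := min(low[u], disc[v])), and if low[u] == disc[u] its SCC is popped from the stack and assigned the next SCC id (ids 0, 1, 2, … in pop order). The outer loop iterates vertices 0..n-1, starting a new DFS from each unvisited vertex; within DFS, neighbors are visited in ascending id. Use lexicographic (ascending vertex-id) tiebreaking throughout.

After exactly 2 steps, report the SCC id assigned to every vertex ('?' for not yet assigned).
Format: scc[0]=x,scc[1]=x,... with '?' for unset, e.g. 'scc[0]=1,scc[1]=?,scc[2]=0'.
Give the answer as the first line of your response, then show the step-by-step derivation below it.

scc[0]=1,scc[1]=?,scc[2]=0,scc[3]=?,scc[4]=?

step 1: low=(low[0]=0,low[1]=?,low[2]=1,low[3]=?,low[4]=?); scc=(scc[0]=?,scc[1]=?,scc[2]=0,scc[3]=?,scc[4]=?)
step 2: low=(low[0]=0,low[1]=?,low[2]=1,low[3]=?,low[4]=?); scc=(scc[0]=1,scc[1]=?,scc[2]=0,scc[3]=?,scc[4]=?)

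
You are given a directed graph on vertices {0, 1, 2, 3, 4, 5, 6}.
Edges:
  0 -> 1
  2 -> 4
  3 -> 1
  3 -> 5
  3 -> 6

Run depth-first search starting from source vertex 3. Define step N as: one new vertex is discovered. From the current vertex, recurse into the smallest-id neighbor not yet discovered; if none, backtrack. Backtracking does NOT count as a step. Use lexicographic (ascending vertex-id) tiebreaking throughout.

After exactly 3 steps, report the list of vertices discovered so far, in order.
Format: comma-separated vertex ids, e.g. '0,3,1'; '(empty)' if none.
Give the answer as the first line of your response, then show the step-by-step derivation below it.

3,1,5

step 1: discover 3; path=3; order=3
step 2: discover 1; path=3>1; order=3,1
step 3: discover 5; path=3>5; order=3,1,5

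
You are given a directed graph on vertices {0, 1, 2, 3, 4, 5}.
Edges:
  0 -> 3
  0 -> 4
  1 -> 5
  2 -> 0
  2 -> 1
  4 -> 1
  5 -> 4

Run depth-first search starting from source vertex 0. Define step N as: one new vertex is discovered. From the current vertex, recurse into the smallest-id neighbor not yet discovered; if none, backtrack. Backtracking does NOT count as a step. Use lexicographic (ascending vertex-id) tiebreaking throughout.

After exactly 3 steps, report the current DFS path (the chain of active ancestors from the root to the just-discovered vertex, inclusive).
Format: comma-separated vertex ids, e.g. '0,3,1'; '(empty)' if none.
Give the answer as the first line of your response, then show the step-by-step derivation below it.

0,4

step 1: discover 0; path=0; order=0
step 2: discover 3; path=0>3; order=0,3
step 3: discover 4; path=0>4; order=0,3,4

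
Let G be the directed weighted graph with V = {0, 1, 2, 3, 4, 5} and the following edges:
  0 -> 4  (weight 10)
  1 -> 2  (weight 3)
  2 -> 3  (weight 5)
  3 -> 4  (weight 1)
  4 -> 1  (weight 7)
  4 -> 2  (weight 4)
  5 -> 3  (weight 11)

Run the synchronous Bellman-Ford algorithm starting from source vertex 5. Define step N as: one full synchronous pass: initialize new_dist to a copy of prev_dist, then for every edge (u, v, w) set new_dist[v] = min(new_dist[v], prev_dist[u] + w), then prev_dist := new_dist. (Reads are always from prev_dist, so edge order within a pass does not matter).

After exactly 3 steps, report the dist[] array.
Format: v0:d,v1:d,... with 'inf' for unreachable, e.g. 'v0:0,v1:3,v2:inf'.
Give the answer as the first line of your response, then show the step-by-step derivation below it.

v0:inf,v1:19,v2:16,v3:11,v4:12,v5:0

step 1: dist = v0:inf,v1:inf,v2:inf,v3:11,v4:inf,v5:0
step 2: dist = v0:inf,v1:inf,v2:inf,v3:11,v4:12,v5:0
step 3: dist = v0:inf,v1:19,v2:16,v3:11,v4:12,v5:0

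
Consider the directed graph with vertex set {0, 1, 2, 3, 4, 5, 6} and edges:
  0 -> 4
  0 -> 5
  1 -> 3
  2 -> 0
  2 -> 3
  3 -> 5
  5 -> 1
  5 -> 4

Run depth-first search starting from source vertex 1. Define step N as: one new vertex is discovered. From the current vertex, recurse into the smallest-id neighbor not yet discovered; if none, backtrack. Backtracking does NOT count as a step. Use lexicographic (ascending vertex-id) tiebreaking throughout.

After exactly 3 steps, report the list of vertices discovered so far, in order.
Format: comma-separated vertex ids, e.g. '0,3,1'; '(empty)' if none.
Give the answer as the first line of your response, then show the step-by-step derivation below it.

1,3,5

step 1: discover 1; path=1; order=1
step 2: discover 3; path=1>3; order=1,3
step 3: discover 5; path=1>3>5; order=1,3,5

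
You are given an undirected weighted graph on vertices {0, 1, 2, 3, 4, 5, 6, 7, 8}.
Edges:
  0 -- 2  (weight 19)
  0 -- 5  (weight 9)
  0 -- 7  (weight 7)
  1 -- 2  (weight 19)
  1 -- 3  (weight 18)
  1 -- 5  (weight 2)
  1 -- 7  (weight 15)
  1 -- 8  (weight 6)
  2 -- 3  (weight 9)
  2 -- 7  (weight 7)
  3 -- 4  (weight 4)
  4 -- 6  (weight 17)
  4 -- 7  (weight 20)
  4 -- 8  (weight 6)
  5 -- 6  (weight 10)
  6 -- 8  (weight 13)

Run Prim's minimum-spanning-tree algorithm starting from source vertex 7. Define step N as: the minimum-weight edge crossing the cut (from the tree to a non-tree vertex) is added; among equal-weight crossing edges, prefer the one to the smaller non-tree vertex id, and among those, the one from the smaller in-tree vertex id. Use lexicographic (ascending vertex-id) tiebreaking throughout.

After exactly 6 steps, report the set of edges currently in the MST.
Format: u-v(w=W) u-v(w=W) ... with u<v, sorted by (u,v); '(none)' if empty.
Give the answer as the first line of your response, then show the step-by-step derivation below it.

0-7(w=7) 1-8(w=6) 2-3(w=9) 2-7(w=7) 3-4(w=4) 4-8(w=6)

step 1: add edge 0-7 (w=7); MST = {0-7(w=7)}
step 2: add edge 2-7 (w=7); MST = {0-7(w=7) 2-7(w=7)}
step 3: add edge 2-3 (w=9); MST = {0-7(w=7) 2-3(w=9) 2-7(w=7)}
step 4: add edge 3-4 (w=4); MST = {0-7(w=7) 2-3(w=9) 2-7(w=7) 3-4(w=4)}
step 5: add edge 4-8 (w=6); MST = {0-7(w=7) 2-3(w=9) 2-7(w=7) 3-4(w=4) 4-8(w=6)}
step 6: add edge 1-8 (w=6); MST = {0-7(w=7) 1-8(w=6) 2-3(w=9) 2-7(w=7) 3-4(w=4) 4-8(w=6)}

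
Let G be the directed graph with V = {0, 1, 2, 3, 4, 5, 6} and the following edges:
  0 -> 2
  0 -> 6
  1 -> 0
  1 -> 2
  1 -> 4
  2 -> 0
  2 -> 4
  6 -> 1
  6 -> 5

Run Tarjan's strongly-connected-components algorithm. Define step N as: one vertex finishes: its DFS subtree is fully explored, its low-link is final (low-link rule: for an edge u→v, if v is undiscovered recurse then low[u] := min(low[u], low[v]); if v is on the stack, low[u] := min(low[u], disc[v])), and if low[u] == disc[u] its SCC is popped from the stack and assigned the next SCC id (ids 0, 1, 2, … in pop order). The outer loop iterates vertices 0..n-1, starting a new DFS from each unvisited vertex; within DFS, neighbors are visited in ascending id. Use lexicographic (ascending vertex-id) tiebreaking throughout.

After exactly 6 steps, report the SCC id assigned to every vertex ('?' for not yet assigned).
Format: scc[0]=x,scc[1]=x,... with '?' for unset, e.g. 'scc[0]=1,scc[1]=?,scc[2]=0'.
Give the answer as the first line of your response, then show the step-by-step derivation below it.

scc[0]=2,scc[1]=2,scc[2]=2,scc[3]=?,scc[4]=0,scc[5]=1,scc[6]=2

step 1: low=(low[0]=0,low[1]=?,low[2]=0,low[3]=?,low[4]=2,low[5]=?,low[6]=?); scc=(scc[0]=?,scc[1]=?,scc[2]=?,scc[3]=?,scc[4]=0,scc[5]=?,scc[6]=?)
step 2: low=(low[0]=0,low[1]=?,low[2]=0,low[3]=?,low[4]=2,low[5]=?,low[6]=?); scc=(scc[0]=?,scc[1]=?,scc[2]=?,scc[3]=?,scc[4]=0,scc[5]=?,scc[6]=?)
step 3: low=(low[0]=0,low[1]=0,low[2]=0,low[3]=?,low[4]=2,low[5]=?,low[6]=3); scc=(scc[0]=?,scc[1]=?,scc[2]=?,scc[3]=?,scc[4]=0,scc[5]=?,scc[6]=?)
step 4: low=(low[0]=0,low[1]=0,low[2]=0,low[3]=?,low[4]=2,low[5]=5,low[6]=0); scc=(scc[0]=?,scc[1]=?,scc[2]=?,scc[3]=?,scc[4]=0,scc[5]=1,scc[6]=?)
step 5: low=(low[0]=0,low[1]=0,low[2]=0,low[3]=?,low[4]=2,low[5]=5,low[6]=0); scc=(scc[0]=?,scc[1]=?,scc[2]=?,scc[3]=?,scc[4]=0,scc[5]=1,scc[6]=?)
step 6: low=(low[0]=0,low[1]=0,low[2]=0,low[3]=?,low[4]=2,low[5]=5,low[6]=0); scc=(scc[0]=2,scc[1]=2,scc[2]=2,scc[3]=?,scc[4]=0,scc[5]=1,scc[6]=2)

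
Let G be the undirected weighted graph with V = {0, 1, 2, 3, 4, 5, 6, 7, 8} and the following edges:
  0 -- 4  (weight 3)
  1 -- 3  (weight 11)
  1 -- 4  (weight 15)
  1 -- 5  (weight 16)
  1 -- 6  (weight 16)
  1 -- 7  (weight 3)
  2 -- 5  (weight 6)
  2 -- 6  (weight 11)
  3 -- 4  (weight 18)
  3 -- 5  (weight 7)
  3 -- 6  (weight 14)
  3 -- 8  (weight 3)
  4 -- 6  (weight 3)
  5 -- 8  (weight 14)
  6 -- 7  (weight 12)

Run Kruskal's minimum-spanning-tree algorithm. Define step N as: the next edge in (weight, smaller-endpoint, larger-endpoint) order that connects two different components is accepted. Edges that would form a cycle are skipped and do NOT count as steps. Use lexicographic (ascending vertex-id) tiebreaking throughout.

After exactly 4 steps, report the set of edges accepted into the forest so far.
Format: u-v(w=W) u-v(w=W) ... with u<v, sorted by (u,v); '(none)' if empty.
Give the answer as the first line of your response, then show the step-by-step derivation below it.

0-4(w=3) 1-7(w=3) 3-8(w=3) 4-6(w=3)

step 1: add edge 0-4 (w=3); MST = {0-4(w=3)}
step 2: add edge 1-7 (w=3); MST = {0-4(w=3) 1-7(w=3)}
step 3: add edge 3-8 (w=3); MST = {0-4(w=3) 1-7(w=3) 3-8(w=3)}
step 4: add edge 4-6 (w=3); MST = {0-4(w=3) 1-7(w=3) 3-8(w=3) 4-6(w=3)}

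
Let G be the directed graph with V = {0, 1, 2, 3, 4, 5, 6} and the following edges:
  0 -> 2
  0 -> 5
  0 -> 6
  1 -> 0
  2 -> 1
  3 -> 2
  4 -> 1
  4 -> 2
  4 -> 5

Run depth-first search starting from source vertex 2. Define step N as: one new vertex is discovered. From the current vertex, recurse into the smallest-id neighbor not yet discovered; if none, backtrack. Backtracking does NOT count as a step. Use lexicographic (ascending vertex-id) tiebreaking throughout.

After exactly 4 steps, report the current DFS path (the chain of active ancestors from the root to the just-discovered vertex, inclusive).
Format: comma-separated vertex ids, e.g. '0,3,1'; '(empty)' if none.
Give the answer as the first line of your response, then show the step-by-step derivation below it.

2,1,0,5

step 1: discover 2; path=2; order=2
step 2: discover 1; path=2>1; order=2,1
step 3: discover 0; path=2>1>0; order=2,1,0
step 4: discover 5; path=2>1>0>5; order=2,1,0,5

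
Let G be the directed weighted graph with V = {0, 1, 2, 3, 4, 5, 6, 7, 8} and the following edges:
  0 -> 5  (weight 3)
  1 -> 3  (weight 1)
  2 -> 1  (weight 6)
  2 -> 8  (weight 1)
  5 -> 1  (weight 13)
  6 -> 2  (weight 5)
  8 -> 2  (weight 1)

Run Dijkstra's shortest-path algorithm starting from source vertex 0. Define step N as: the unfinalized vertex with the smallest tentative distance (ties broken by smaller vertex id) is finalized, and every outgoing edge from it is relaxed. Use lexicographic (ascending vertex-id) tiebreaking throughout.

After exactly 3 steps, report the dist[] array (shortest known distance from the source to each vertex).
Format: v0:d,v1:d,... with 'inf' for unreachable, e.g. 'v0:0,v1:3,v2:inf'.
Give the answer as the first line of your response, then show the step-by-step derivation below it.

v0:0,v1:16,v2:inf,v3:17,v4:inf,v5:3,v6:inf,v7:inf,v8:inf

step 1: dist = v0:0,v1:inf,v2:inf,v3:inf,v4:inf,v5:3,v6:inf,v7:inf,v8:inf
step 2: dist = v0:0,v1:16,v2:inf,v3:inf,v4:inf,v5:3,v6:inf,v7:inf,v8:inf
step 3: dist = v0:0,v1:16,v2:inf,v3:17,v4:inf,v5:3,v6:inf,v7:inf,v8:inf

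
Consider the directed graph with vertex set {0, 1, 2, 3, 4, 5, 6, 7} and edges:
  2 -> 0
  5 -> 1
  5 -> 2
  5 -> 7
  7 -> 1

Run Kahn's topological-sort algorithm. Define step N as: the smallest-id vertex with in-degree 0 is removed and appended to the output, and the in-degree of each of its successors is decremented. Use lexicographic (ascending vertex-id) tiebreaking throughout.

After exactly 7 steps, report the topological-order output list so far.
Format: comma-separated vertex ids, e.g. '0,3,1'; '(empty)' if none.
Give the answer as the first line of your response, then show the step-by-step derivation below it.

3,4,5,2,0,6,7

step 1: output 3; order=[3]; indeg=(1,2,1,0,0,0,0,1)
step 2: output 4; order=[3,4]; indeg=(1,2,1,0,0,0,0,1)
step 3: output 5; order=[3,4,5]; indeg=(1,1,0,0,0,0,0,0)
step 4: output 2; order=[3,4,5,2]; indeg=(0,1,0,0,0,0,0,0)
step 5: output 0; order=[3,4,5,2,0]; indeg=(0,1,0,0,0,0,0,0)
step 6: output 6; order=[3,4,5,2,0,6]; indeg=(0,1,0,0,0,0,0,0)
step 7: output 7; order=[3,4,5,2,0,6,7]; indeg=(0,0,0,0,0,0,0,0)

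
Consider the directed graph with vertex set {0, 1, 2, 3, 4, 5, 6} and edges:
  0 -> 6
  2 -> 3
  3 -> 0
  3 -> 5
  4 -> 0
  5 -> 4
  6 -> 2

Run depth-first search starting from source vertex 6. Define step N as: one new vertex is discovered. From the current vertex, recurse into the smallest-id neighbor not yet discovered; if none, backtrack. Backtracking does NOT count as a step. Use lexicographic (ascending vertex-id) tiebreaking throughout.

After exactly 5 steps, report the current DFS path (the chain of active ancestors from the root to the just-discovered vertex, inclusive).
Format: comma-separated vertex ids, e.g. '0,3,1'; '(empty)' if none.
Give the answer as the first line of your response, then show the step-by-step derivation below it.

6,2,3,5

step 1: discover 6; path=6; order=6
step 2: discover 2; path=6>2; order=6,2
step 3: discover 3; path=6>2>3; order=6,2,3
step 4: discover 0; path=6>2>3>0; order=6,2,3,0
step 5: discover 5; path=6>2>3>5; order=6,2,3,0,5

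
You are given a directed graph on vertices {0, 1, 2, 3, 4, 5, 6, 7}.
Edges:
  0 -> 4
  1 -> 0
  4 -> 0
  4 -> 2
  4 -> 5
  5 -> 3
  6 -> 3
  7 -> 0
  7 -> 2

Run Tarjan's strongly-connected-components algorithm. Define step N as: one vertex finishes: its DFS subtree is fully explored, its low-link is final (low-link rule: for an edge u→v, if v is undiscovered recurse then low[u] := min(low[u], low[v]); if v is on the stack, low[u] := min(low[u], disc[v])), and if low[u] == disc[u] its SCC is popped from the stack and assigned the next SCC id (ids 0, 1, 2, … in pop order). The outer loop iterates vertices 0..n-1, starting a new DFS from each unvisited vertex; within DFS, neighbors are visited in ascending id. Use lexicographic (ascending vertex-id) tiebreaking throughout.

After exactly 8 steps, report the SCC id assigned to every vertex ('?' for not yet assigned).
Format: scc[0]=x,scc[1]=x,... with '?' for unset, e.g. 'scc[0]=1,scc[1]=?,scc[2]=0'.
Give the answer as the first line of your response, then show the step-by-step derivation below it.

scc[0]=3,scc[1]=4,scc[2]=0,scc[3]=1,scc[4]=3,scc[5]=2,scc[6]=5,scc[7]=6

step 1: low=(low[0]=0,low[1]=?,low[2]=2,low[3]=?,low[4]=0,low[5]=?,low[6]=?,low[7]=?); scc=(scc[0]=?,scc[1]=?,scc[2]=0,scc[3]=?,scc[4]=?,scc[5]=?,scc[6]=?,scc[7]=?)
step 2: low=(low[0]=0,low[1]=?,low[2]=2,low[3]=4,low[4]=0,low[5]=3,low[6]=?,low[7]=?); scc=(scc[0]=?,scc[1]=?,scc[2]=0,scc[3]=1,scc[4]=?,scc[5]=?,scc[6]=?,scc[7]=?)
step 3: low=(low[0]=0,low[1]=?,low[2]=2,low[3]=4,low[4]=0,low[5]=3,low[6]=?,low[7]=?); scc=(scc[0]=?,scc[1]=?,scc[2]=0,scc[3]=1,scc[4]=?,scc[5]=2,scc[6]=?,scc[7]=?)
step 4: low=(low[0]=0,low[1]=?,low[2]=2,low[3]=4,low[4]=0,low[5]=3,low[6]=?,low[7]=?); scc=(scc[0]=?,scc[1]=?,scc[2]=0,scc[3]=1,scc[4]=?,scc[5]=2,scc[6]=?,scc[7]=?)
step 5: low=(low[0]=0,low[1]=?,low[2]=2,low[3]=4,low[4]=0,low[5]=3,low[6]=?,low[7]=?); scc=(scc[0]=3,scc[1]=?,scc[2]=0,scc[3]=1,scc[4]=3,scc[5]=2,scc[6]=?,scc[7]=?)
step 6: low=(low[0]=0,low[1]=5,low[2]=2,low[3]=4,low[4]=0,low[5]=3,low[6]=?,low[7]=?); scc=(scc[0]=3,scc[1]=4,scc[2]=0,scc[3]=1,scc[4]=3,scc[5]=2,scc[6]=?,scc[7]=?)
step 7: low=(low[0]=0,low[1]=5,low[2]=2,low[3]=4,low[4]=0,low[5]=3,low[6]=6,low[7]=?); scc=(scc[0]=3,scc[1]=4,scc[2]=0,scc[3]=1,scc[4]=3,scc[5]=2,scc[6]=5,scc[7]=?)
step 8: low=(low[0]=0,low[1]=5,low[2]=2,low[3]=4,low[4]=0,low[5]=3,low[6]=6,low[7]=7); scc=(scc[0]=3,scc[1]=4,scc[2]=0,scc[3]=1,scc[4]=3,scc[5]=2,scc[6]=5,scc[7]=6)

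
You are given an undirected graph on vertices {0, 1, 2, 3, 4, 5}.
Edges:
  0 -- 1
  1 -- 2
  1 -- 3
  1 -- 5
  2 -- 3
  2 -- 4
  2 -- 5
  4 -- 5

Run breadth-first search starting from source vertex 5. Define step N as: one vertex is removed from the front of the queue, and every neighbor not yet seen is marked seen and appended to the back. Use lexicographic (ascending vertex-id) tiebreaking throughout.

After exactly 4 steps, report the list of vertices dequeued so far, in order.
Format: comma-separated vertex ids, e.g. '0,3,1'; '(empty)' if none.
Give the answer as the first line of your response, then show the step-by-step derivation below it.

5,1,2,4

step 1: dequeue 5; queue=[1,2,4]; order=5
step 2: dequeue 1; queue=[2,4,0,3]; order=5,1
step 3: dequeue 2; queue=[4,0,3]; order=5,1,2
step 4: dequeue 4; queue=[0,3]; order=5,1,2,4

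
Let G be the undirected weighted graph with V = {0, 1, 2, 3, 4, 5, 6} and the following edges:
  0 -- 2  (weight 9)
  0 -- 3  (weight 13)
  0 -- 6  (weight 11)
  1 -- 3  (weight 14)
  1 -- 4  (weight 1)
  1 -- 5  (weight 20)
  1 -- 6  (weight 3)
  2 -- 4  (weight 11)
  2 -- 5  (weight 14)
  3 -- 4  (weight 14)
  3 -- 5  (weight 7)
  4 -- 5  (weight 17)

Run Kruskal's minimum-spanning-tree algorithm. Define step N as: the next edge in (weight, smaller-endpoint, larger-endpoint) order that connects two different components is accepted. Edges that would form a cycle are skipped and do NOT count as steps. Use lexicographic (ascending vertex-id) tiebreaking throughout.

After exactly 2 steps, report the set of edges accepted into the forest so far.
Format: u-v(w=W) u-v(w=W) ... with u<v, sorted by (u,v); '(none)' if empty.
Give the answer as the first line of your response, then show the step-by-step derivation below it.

1-4(w=1) 1-6(w=3)

step 1: add edge 1-4 (w=1); MST = {1-4(w=1)}
step 2: add edge 1-6 (w=3); MST = {1-4(w=1) 1-6(w=3)}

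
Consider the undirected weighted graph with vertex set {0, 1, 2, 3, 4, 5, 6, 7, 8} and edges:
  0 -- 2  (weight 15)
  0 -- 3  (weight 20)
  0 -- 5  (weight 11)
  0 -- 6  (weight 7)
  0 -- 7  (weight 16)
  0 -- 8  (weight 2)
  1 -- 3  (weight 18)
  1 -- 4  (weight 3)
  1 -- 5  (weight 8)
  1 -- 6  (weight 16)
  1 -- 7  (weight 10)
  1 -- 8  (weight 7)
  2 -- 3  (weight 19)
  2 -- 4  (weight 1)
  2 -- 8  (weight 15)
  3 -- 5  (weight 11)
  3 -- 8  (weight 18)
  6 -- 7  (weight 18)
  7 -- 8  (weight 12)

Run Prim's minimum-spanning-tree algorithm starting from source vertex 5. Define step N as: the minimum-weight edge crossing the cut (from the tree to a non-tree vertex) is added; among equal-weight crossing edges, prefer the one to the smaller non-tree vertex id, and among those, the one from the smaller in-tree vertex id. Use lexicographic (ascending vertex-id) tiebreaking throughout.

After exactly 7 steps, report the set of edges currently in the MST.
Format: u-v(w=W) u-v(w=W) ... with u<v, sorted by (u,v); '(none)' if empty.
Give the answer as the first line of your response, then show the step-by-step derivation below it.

0-6(w=7) 0-8(w=2) 1-4(w=3) 1-5(w=8) 1-7(w=10) 1-8(w=7) 2-4(w=1)

step 1: add edge 1-5 (w=8); MST = {1-5(w=8)}
step 2: add edge 1-4 (w=3); MST = {1-4(w=3) 1-5(w=8)}
step 3: add edge 2-4 (w=1); MST = {1-4(w=3) 1-5(w=8) 2-4(w=1)}
step 4: add edge 1-8 (w=7); MST = {1-4(w=3) 1-5(w=8) 1-8(w=7) 2-4(w=1)}
step 5: add edge 0-8 (w=2); MST = {0-8(w=2) 1-4(w=3) 1-5(w=8) 1-8(w=7) 2-4(w=1)}
step 6: add edge 0-6 (w=7); MST = {0-6(w=7) 0-8(w=2) 1-4(w=3) 1-5(w=8) 1-8(w=7) 2-4(w=1)}
step 7: add edge 1-7 (w=10); MST = {0-6(w=7) 0-8(w=2) 1-4(w=3) 1-5(w=8) 1-7(w=10) 1-8(w=7) 2-4(w=1)}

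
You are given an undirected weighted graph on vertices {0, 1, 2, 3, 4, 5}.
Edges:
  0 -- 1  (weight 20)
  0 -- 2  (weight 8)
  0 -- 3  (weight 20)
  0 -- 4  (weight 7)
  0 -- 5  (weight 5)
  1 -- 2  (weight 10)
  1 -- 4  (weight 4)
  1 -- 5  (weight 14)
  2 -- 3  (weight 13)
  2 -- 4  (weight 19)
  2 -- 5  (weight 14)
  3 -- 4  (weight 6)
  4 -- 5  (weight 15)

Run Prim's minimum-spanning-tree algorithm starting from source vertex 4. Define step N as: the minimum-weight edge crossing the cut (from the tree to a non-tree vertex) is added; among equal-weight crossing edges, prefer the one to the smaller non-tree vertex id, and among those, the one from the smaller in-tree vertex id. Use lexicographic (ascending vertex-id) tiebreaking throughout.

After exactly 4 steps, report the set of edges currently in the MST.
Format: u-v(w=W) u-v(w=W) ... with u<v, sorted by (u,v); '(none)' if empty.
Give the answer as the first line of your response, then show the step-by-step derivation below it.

0-4(w=7) 0-5(w=5) 1-4(w=4) 3-4(w=6)

step 1: add edge 1-4 (w=4); MST = {1-4(w=4)}
step 2: add edge 3-4 (w=6); MST = {1-4(w=4) 3-4(w=6)}
step 3: add edge 0-4 (w=7); MST = {0-4(w=7) 1-4(w=4) 3-4(w=6)}
step 4: add edge 0-5 (w=5); MST = {0-4(w=7) 0-5(w=5) 1-4(w=4) 3-4(w=6)}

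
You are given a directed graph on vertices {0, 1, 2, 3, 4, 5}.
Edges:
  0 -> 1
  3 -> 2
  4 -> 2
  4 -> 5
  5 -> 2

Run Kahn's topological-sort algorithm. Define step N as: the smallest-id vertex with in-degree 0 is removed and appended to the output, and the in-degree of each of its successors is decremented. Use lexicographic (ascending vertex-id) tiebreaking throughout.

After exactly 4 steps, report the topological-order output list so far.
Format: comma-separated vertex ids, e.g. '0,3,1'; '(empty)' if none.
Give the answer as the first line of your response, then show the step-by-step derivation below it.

0,1,3,4

step 1: output 0; order=[0]; indeg=(0,0,3,0,0,1)
step 2: output 1; order=[0,1]; indeg=(0,0,3,0,0,1)
step 3: output 3; order=[0,1,3]; indeg=(0,0,2,0,0,1)
step 4: output 4; order=[0,1,3,4]; indeg=(0,0,1,0,0,0)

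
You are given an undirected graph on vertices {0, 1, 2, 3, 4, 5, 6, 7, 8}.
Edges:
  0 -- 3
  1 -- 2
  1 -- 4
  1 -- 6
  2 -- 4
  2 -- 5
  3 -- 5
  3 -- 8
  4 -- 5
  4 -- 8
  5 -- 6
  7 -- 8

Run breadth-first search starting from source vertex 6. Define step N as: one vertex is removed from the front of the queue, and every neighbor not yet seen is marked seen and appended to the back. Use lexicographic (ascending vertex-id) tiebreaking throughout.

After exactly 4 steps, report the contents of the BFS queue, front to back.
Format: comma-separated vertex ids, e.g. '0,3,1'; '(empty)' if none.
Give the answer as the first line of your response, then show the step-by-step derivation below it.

4,3

step 1: dequeue 6; queue=[1,5]; order=6
step 2: dequeue 1; queue=[5,2,4]; order=6,1
step 3: dequeue 5; queue=[2,4,3]; order=6,1,5
step 4: dequeue 2; queue=[4,3]; order=6,1,5,2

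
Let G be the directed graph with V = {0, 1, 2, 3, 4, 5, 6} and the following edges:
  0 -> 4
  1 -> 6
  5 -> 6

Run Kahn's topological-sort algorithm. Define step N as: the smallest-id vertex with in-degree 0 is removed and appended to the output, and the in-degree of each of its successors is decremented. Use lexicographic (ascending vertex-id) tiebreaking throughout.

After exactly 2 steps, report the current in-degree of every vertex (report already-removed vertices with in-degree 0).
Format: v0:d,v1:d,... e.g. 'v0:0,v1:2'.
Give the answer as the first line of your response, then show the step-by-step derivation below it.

v0:0,v1:0,v2:0,v3:0,v4:0,v5:0,v6:1

step 1: output 0; order=[0]; indeg=(0,0,0,0,0,0,2)
step 2: output 1; order=[0,1]; indeg=(0,0,0,0,0,0,1)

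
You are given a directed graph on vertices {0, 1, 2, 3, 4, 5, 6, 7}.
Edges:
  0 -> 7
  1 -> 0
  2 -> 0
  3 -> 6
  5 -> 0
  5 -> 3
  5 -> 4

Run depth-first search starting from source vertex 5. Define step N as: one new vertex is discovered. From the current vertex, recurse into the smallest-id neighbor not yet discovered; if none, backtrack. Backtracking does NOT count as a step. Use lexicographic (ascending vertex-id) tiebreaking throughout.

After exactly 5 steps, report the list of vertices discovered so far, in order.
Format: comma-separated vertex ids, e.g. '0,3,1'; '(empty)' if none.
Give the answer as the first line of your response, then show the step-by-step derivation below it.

5,0,7,3,6

step 1: discover 5; path=5; order=5
step 2: discover 0; path=5>0; order=5,0
step 3: discover 7; path=5>0>7; order=5,0,7
step 4: discover 3; path=5>3; order=5,0,7,3
step 5: discover 6; path=5>3>6; order=5,0,7,3,6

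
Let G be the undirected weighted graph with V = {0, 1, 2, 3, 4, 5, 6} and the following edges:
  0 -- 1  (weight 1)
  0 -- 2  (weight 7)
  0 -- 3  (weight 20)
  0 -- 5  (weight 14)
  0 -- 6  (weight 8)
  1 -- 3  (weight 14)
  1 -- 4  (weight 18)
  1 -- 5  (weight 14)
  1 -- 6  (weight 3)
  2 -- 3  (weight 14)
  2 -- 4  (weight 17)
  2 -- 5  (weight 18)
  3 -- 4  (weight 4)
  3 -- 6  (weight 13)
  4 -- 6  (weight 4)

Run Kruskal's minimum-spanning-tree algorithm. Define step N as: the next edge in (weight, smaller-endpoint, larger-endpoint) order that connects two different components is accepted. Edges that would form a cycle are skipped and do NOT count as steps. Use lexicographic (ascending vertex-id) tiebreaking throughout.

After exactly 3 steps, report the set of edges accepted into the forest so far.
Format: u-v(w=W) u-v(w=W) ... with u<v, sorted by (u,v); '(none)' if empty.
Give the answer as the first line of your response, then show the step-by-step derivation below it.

0-1(w=1) 1-6(w=3) 3-4(w=4)

step 1: add edge 0-1 (w=1); MST = {0-1(w=1)}
step 2: add edge 1-6 (w=3); MST = {0-1(w=1) 1-6(w=3)}
step 3: add edge 3-4 (w=4); MST = {0-1(w=1) 1-6(w=3) 3-4(w=4)}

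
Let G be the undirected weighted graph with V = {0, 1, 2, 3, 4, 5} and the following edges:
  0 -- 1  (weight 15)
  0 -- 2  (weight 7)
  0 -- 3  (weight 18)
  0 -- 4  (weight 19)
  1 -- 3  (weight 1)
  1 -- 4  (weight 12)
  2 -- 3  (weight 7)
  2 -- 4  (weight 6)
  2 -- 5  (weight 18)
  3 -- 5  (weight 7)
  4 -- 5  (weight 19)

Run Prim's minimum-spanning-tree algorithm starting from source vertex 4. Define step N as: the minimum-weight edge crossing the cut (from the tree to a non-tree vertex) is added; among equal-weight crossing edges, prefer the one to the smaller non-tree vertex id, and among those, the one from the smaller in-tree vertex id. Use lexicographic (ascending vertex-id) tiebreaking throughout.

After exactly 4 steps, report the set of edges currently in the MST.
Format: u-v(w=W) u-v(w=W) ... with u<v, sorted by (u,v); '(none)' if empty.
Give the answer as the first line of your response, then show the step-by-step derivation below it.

0-2(w=7) 1-3(w=1) 2-3(w=7) 2-4(w=6)

step 1: add edge 2-4 (w=6); MST = {2-4(w=6)}
step 2: add edge 0-2 (w=7); MST = {0-2(w=7) 2-4(w=6)}
step 3: add edge 2-3 (w=7); MST = {0-2(w=7) 2-3(w=7) 2-4(w=6)}
step 4: add edge 1-3 (w=1); MST = {0-2(w=7) 1-3(w=1) 2-3(w=7) 2-4(w=6)}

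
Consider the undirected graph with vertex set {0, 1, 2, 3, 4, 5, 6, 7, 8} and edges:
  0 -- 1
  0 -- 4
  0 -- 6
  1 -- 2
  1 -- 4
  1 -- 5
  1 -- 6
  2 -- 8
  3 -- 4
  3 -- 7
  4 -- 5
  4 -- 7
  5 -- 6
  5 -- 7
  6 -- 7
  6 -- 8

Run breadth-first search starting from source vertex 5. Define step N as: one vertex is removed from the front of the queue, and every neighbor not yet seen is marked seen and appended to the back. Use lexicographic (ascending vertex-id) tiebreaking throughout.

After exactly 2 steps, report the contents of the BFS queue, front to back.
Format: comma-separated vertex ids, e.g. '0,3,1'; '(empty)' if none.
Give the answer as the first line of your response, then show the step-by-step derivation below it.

4,6,7,0,2

step 1: dequeue 5; queue=[1,4,6,7]; order=5
step 2: dequeue 1; queue=[4,6,7,0,2]; order=5,1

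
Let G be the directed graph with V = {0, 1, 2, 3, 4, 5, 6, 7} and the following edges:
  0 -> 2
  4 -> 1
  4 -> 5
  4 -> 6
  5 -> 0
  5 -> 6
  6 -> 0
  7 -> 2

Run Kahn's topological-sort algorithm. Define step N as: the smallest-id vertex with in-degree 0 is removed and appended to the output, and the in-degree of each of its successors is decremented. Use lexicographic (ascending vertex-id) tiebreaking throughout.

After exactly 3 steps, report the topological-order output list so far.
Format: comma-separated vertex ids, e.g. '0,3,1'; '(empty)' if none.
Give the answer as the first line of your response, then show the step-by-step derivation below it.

3,4,1

step 1: output 3; order=[3]; indeg=(2,1,2,0,0,1,2,0)
step 2: output 4; order=[3,4]; indeg=(2,0,2,0,0,0,1,0)
step 3: output 1; order=[3,4,1]; indeg=(2,0,2,0,0,0,1,0)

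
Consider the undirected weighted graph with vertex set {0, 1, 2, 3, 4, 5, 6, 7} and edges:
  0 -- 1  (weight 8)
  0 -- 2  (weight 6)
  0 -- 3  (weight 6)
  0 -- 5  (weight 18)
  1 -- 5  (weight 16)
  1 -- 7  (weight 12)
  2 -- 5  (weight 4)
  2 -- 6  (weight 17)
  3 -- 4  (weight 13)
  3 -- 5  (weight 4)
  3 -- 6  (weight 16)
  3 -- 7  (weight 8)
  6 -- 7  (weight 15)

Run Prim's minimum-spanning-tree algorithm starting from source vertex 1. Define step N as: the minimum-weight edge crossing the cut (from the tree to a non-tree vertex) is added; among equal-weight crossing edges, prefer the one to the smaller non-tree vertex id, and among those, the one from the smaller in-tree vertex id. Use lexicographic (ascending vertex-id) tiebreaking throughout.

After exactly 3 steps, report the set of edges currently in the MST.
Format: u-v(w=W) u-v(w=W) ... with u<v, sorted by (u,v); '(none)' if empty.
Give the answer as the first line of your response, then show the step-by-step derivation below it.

0-1(w=8) 0-2(w=6) 2-5(w=4)

step 1: add edge 0-1 (w=8); MST = {0-1(w=8)}
step 2: add edge 0-2 (w=6); MST = {0-1(w=8) 0-2(w=6)}
step 3: add edge 2-5 (w=4); MST = {0-1(w=8) 0-2(w=6) 2-5(w=4)}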